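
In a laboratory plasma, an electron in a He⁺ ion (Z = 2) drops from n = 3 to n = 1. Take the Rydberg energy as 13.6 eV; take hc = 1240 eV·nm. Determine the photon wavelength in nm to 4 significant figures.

For Z = 2 the level energies scale as Z², so the effective Rydberg energy is 13.6 × 4 = 54.40 eV.
ΔE = 54.40 × (1/1² − 1/3²) = 54.40 × 0.8889 = 48.36 eV.
λ = hc/ΔE = 1240 / 48.36 = 25.64 nm.

25.64 nm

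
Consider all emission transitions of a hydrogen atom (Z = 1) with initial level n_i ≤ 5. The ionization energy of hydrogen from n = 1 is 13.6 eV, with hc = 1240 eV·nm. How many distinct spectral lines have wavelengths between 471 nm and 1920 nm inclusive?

Enumerate all n_i → n_f pairs with 1 ≤ n_f < n_i ≤ 5 and compute λ = 1240 / [13.6·1·(1/n_f² − 1/n_i²)].
Lines falling in [471, 1920] nm: 4→2 (486.3 nm), 3→2 (656.5 nm), 5→3 (1282 nm), 4→3 (1876 nm).

4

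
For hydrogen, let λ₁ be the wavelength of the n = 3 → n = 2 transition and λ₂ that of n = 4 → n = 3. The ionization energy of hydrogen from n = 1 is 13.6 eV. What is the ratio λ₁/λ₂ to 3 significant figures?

0.350

λ ∝ 1/ΔE ∝ 1/(1/n_f² − 1/n_i²), and the Z² and hc factors cancel in the ratio.
λ₁/λ₂ = (1/3² − 1/4²)/(1/2² − 1/3²) = 0.04861/0.1389 = 0.350.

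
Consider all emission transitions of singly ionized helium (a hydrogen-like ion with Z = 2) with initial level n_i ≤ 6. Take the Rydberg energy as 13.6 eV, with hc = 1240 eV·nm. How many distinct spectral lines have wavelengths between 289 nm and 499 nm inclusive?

2

Enumerate all n_i → n_f pairs with 1 ≤ n_f < n_i ≤ 6 and compute λ = 1240 / [13.6·4·(1/n_f² − 1/n_i²)].
Lines falling in [289, 499] nm: 5→3 (320.5 nm), 4→3 (468.9 nm).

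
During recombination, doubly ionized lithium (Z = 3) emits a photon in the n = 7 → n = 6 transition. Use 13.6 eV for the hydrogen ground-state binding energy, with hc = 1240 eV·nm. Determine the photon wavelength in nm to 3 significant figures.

For Z = 3 the level energies scale as Z², so the effective Rydberg energy is 13.6 × 9 = 122.4 eV.
ΔE = 122.4 × (1/6² − 1/7²) = 122.4 × 0.007370 = 0.9020 eV.
λ = hc/ΔE = 1240 / 0.9020 = 1370 nm.

1370 nm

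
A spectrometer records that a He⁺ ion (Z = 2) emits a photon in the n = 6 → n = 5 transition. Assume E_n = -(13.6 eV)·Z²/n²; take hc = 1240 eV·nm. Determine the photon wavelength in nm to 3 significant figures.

1860 nm

For Z = 2 the level energies scale as Z², so the effective Rydberg energy is 13.6 × 4 = 54.40 eV.
ΔE = 54.40 × (1/5² − 1/6²) = 54.40 × 0.01222 = 0.6649 eV.
λ = hc/ΔE = 1240 / 0.6649 = 1860 nm.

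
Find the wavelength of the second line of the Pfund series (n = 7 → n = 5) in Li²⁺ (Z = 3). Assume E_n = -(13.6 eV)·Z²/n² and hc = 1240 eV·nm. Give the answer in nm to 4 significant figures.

517.1 nm

The Pfund series terminates on n_f = 5; the second line has n_i = 5+2 = 7.
ΔE = 122.4 × (1/5² − 1/7²) = 2.398 eV.
λ = 1240 / 2.398 = 517.1 nm.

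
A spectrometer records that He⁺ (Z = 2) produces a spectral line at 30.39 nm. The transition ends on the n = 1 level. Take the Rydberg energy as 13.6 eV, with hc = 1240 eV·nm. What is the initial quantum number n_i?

The photon energy is ΔE = hc/λ = 1240 / 30.39 = 40.80 eV.
With Z = 2, ΔE = 54.40 × (1/n_f² − 1/n_i²), so 1/n_f² − 1/n_i² = 0.7501.
With n_f = 1: 1/n_i² = 1/1 − 0.7501 = 0.2499, so n_i ≈ 2.00.

n_i = 2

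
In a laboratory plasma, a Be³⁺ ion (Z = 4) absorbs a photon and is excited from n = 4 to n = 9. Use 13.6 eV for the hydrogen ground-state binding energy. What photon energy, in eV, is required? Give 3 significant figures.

10.9 eV

The Bohr energies scale as Z², so for Z = 4: E_n = −217.6/n² eV.
E_9 = −217.6/81 = −2.686 eV and E_4 = −217.6/16 = −13.60 eV.
The photon energy is |E_9 − E_4| = 10.9 eV.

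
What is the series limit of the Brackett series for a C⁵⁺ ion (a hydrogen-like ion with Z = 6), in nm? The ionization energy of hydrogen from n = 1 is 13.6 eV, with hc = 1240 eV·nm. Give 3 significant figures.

40.5 nm

The Brackett series has lower level n_f = 4; the series limit corresponds to n_i → ∞.
ΔE_max = 13.6 × 36 / 4² = 30.60 eV.
λ_min = 1240 / 30.60 = 40.5 nm.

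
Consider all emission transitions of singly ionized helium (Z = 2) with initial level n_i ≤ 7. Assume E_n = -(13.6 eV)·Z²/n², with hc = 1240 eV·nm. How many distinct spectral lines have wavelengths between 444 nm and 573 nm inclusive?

2

Enumerate all n_i → n_f pairs with 1 ≤ n_f < n_i ≤ 7 and compute λ = 1240 / [13.6·4·(1/n_f² − 1/n_i²)].
Lines falling in [444, 573] nm: 4→3 (468.9 nm), 7→4 (541.5 nm).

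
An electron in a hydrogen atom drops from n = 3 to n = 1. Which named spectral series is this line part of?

The series is set by the lower level: n_f = 1 is the Lyman series.

Lyman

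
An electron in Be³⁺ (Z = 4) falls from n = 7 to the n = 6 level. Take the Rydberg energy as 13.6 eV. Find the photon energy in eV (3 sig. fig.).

1.60 eV

The Bohr energies scale as Z², so for Z = 4: E_n = −217.6/n² eV.
E_7 = −217.6/49 = −4.441 eV and E_6 = −217.6/36 = −6.044 eV.
The photon energy is |E_7 − E_6| = 1.60 eV.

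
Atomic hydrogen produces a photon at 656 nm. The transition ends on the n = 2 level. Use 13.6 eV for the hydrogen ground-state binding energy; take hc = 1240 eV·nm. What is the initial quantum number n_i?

n_i = 3

The photon energy is ΔE = hc/λ = 1240 / 656 = 1.890 eV.
With Z = 1, ΔE = 13.60 × (1/n_f² − 1/n_i²), so 1/n_f² − 1/n_i² = 0.1390.
With n_f = 2: 1/n_i² = 1/4 − 0.1390 = 0.1110, so n_i ≈ 3.00.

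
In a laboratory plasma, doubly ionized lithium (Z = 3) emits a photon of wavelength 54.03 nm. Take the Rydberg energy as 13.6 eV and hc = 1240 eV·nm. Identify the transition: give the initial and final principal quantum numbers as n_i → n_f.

The photon energy is ΔE = hc/λ = 1240 / 54.03 = 22.95 eV.
With Z = 3, ΔE = 122.4 × (1/n_f² − 1/n_i²), so 1/n_f² − 1/n_i² = 0.1875.
Trying n_f = 2 gives 1/n_i² = 0.06250, i.e. n_i ≈ 4; this pair matches.

n_i = 4, n_f = 2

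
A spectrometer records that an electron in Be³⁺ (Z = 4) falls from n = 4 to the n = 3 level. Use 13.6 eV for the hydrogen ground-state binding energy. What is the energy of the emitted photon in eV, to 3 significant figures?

10.6 eV

The Bohr energies scale as Z², so for Z = 4: E_n = −217.6/n² eV.
E_4 = −217.6/16 = −13.60 eV and E_3 = −217.6/9 = −24.18 eV.
The photon energy is |E_4 − E_3| = 10.6 eV.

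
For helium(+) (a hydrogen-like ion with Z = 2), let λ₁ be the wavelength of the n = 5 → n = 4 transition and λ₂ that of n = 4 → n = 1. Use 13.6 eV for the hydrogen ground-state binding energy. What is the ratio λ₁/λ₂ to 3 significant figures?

λ ∝ 1/ΔE ∝ 1/(1/n_f² − 1/n_i²), and the Z² and hc factors cancel in the ratio.
λ₁/λ₂ = (1/1² − 1/4²)/(1/4² − 1/5²) = 0.9375/0.02250 = 41.7.

41.7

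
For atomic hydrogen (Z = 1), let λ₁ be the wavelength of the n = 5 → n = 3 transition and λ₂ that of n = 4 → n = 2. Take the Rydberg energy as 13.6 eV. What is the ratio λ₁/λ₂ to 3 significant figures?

2.64

λ ∝ 1/ΔE ∝ 1/(1/n_f² − 1/n_i²), and the Z² and hc factors cancel in the ratio.
λ₁/λ₂ = (1/2² − 1/4²)/(1/3² − 1/5²) = 0.1875/0.07111 = 2.64.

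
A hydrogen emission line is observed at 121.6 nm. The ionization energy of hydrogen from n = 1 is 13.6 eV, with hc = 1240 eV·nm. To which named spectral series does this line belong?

ΔE = 1240/121.6 = 10.20 eV.
This matches 13.6 × (1/1² − 1/2²), so n_f = 1: the Lyman series.

Lyman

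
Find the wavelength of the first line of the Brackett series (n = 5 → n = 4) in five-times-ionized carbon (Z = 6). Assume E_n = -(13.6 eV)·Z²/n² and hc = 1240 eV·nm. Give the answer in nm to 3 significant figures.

The Brackett series terminates on n_f = 4; the first line has n_i = 4+1 = 5.
ΔE = 489.6 × (1/4² − 1/5²) = 11.02 eV.
λ = 1240 / 11.02 = 113 nm.

113 nm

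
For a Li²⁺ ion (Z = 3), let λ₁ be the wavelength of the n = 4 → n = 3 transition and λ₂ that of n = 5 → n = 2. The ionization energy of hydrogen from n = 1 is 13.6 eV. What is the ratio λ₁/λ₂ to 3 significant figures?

4.32

λ ∝ 1/ΔE ∝ 1/(1/n_f² − 1/n_i²), and the Z² and hc factors cancel in the ratio.
λ₁/λ₂ = (1/2² − 1/5²)/(1/3² − 1/4²) = 0.2100/0.04861 = 4.32.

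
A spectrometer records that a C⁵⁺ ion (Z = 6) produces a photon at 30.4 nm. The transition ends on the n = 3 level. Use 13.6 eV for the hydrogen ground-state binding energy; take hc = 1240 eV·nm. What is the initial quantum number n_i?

n_i = 6

The photon energy is ΔE = hc/λ = 1240 / 30.4 = 40.79 eV.
With Z = 6, ΔE = 489.6 × (1/n_f² − 1/n_i²), so 1/n_f² − 1/n_i² = 0.08331.
With n_f = 3: 1/n_i² = 1/9 − 0.08331 = 0.02780, so n_i ≈ 6.00.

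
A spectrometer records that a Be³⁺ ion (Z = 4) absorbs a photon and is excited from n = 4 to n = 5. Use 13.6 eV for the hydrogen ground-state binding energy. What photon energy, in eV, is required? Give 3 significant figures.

The Bohr energies scale as Z², so for Z = 4: E_n = −217.6/n² eV.
E_5 = −217.6/25 = −8.704 eV and E_4 = −217.6/16 = −13.60 eV.
The photon energy is |E_5 − E_4| = 4.90 eV.

4.90 eV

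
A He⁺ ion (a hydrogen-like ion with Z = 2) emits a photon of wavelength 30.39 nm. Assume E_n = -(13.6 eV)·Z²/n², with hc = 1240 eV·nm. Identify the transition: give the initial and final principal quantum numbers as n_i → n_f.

The photon energy is ΔE = hc/λ = 1240 / 30.39 = 40.80 eV.
With Z = 2, ΔE = 54.40 × (1/n_f² − 1/n_i²), so 1/n_f² − 1/n_i² = 0.7501.
Trying n_f = 1 gives 1/n_i² = 0.2499, i.e. n_i ≈ 2; this pair matches.

n_i = 2, n_f = 1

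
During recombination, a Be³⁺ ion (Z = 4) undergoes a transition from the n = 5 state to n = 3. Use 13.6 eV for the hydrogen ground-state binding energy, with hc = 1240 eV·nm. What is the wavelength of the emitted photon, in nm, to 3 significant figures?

80.1 nm

For Z = 4 the level energies scale as Z², so the effective Rydberg energy is 13.6 × 16 = 217.6 eV.
ΔE = 217.6 × (1/3² − 1/5²) = 217.6 × 0.07111 = 15.47 eV.
λ = hc/ΔE = 1240 / 15.47 = 80.1 nm.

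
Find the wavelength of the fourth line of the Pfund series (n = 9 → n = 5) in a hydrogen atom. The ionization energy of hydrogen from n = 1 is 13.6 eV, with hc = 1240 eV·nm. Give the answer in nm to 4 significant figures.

3297 nm

The Pfund series terminates on n_f = 5; the fourth line has n_i = 5+4 = 9.
ΔE = 13.60 × (1/5² − 1/9²) = 0.3761 eV.
λ = 1240 / 0.3761 = 3297 nm.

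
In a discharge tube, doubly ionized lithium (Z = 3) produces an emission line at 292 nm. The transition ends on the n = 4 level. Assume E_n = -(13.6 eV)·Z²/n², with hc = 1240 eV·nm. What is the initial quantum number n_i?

n_i = 6

The photon energy is ΔE = hc/λ = 1240 / 292 = 4.247 eV.
With Z = 3, ΔE = 122.4 × (1/n_f² − 1/n_i²), so 1/n_f² − 1/n_i² = 0.03469.
With n_f = 4: 1/n_i² = 1/16 − 0.03469 = 0.02781, so n_i ≈ 6.00.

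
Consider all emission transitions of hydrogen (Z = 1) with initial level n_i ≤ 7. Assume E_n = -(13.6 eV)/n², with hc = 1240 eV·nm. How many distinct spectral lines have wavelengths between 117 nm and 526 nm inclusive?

Enumerate all n_i → n_f pairs with 1 ≤ n_f < n_i ≤ 7 and compute λ = 1240 / [13.6·1·(1/n_f² − 1/n_i²)].
Lines falling in [117, 526] nm: 2→1 (121.6 nm), 7→2 (397.1 nm), 6→2 (410.3 nm), 5→2 (434.2 nm), 4→2 (486.3 nm).

5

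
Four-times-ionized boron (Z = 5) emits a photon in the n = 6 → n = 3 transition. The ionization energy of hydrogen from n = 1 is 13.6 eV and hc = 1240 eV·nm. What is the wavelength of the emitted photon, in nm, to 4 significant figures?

43.76 nm

For Z = 5 the level energies scale as Z², so the effective Rydberg energy is 13.6 × 25 = 340.0 eV.
ΔE = 340.0 × (1/3² − 1/6²) = 340.0 × 0.08333 = 28.33 eV.
λ = hc/ΔE = 1240 / 28.33 = 43.76 nm.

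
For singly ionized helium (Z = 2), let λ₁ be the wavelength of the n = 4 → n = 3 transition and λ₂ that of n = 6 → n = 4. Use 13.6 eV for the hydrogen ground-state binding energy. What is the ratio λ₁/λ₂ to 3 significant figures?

0.714

λ ∝ 1/ΔE ∝ 1/(1/n_f² − 1/n_i²), and the Z² and hc factors cancel in the ratio.
λ₁/λ₂ = (1/4² − 1/6²)/(1/3² − 1/4²) = 0.03472/0.04861 = 0.714.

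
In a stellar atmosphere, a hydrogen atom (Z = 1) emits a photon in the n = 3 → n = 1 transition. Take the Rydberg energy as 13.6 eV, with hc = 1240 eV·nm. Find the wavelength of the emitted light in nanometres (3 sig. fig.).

ΔE = 13.60 × (1/1² − 1/3²) = 13.60 × 0.8889 = 12.09 eV.
λ = hc/ΔE = 1240 / 12.09 = 103 nm.
This line belongs to the Lyman series.

103 nm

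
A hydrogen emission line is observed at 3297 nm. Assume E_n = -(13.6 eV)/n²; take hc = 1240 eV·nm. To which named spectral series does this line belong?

Pfund

ΔE = 1240/3297 = 0.3761 eV.
This matches 13.6 × (1/5² − 1/9²), so n_f = 5: the Pfund series.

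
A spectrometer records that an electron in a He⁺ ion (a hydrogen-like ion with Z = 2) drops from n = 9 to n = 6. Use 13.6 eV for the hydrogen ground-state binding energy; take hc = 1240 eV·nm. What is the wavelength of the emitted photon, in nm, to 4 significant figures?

1477 nm

For Z = 2 the level energies scale as Z², so the effective Rydberg energy is 13.6 × 4 = 54.40 eV.
ΔE = 54.40 × (1/6² − 1/9²) = 54.40 × 0.01543 = 0.8395 eV.
λ = hc/ΔE = 1240 / 0.8395 = 1477 nm.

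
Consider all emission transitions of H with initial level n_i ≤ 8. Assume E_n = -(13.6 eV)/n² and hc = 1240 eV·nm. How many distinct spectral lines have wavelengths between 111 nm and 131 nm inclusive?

1

Enumerate all n_i → n_f pairs with 1 ≤ n_f < n_i ≤ 8 and compute λ = 1240 / [13.6·1·(1/n_f² − 1/n_i²)].
Lines falling in [111, 131] nm: 2→1 (121.6 nm).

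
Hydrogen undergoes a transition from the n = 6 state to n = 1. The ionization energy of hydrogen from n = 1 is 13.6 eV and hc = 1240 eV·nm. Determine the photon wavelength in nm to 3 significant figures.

ΔE = 13.60 × (1/1² − 1/6²) = 13.60 × 0.9722 = 13.22 eV.
λ = hc/ΔE = 1240 / 13.22 = 93.8 nm.

93.8 nm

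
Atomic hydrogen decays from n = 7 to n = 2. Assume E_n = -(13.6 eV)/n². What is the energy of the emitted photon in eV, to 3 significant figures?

3.12 eV

E_7 = −13.60/49 = −0.2776 eV and E_2 = −13.60/4 = −3.400 eV.
The photon energy is |E_7 − E_2| = 3.12 eV.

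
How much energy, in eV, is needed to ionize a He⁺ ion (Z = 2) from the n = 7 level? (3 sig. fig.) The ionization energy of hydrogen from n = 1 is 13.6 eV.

1.11 eV

E_n = −13.6 Z²/n² = −54.40/n² eV for Z = 2.
E_7 = −54.40/49 = −1.11 eV, so ionization (to E = 0) requires 1.11 eV.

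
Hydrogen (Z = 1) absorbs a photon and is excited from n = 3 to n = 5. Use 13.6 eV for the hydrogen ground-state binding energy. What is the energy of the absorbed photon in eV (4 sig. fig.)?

E_5 = −13.60/25 = −0.5440 eV and E_3 = −13.60/9 = −1.511 eV.
The photon energy is |E_5 − E_3| = 0.9671 eV.

0.9671 eV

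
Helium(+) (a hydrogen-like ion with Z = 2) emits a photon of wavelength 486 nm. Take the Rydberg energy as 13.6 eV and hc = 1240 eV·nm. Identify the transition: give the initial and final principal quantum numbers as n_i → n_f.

n_i = 8, n_f = 4

The photon energy is ΔE = hc/λ = 1240 / 486 = 2.551 eV.
With Z = 2, ΔE = 54.40 × (1/n_f² − 1/n_i²), so 1/n_f² − 1/n_i² = 0.04690.
Trying n_f = 4 gives 1/n_i² = 0.01560, i.e. n_i ≈ 8; this pair matches.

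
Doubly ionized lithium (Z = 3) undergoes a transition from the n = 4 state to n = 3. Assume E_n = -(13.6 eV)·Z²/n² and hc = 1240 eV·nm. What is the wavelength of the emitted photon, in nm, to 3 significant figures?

208 nm

For Z = 3 the level energies scale as Z², so the effective Rydberg energy is 13.6 × 9 = 122.4 eV.
ΔE = 122.4 × (1/3² − 1/4²) = 122.4 × 0.04861 = 5.950 eV.
λ = hc/ΔE = 1240 / 5.950 = 208 nm.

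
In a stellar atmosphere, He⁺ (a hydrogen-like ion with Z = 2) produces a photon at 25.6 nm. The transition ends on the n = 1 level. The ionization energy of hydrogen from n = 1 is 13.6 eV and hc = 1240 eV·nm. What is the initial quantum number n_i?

The photon energy is ΔE = hc/λ = 1240 / 25.6 = 48.44 eV.
With Z = 2, ΔE = 54.40 × (1/n_f² − 1/n_i²), so 1/n_f² − 1/n_i² = 0.8904.
With n_f = 1: 1/n_i² = 1/1 − 0.8904 = 0.1096, so n_i ≈ 3.02.

n_i = 3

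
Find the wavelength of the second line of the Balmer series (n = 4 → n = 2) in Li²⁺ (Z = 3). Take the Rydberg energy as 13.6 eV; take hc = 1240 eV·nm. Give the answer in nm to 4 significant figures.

The Balmer series terminates on n_f = 2; the second line has n_i = 2+2 = 4.
ΔE = 122.4 × (1/2² − 1/4²) = 22.95 eV.
λ = 1240 / 22.95 = 54.03 nm.

54.03 nm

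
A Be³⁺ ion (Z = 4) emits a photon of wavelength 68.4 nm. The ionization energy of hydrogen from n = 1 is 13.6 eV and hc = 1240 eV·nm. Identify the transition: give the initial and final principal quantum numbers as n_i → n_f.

n_i = 6, n_f = 3

The photon energy is ΔE = hc/λ = 1240 / 68.4 = 18.13 eV.
With Z = 4, ΔE = 217.6 × (1/n_f² − 1/n_i²), so 1/n_f² − 1/n_i² = 0.08331.
Trying n_f = 3 gives 1/n_i² = 0.02780, i.e. n_i ≈ 6; this pair matches.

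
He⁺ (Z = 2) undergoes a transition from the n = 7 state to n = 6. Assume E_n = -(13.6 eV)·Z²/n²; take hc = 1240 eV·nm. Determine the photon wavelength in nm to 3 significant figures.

For Z = 2 the level energies scale as Z², so the effective Rydberg energy is 13.6 × 4 = 54.40 eV.
ΔE = 54.40 × (1/6² − 1/7²) = 54.40 × 0.007370 = 0.4009 eV.
λ = hc/ΔE = 1240 / 0.4009 = 3090 nm.

3090 nm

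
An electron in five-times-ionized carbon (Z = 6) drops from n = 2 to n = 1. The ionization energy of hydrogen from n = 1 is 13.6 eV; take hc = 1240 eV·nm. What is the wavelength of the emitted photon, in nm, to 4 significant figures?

3.377 nm

For Z = 6 the level energies scale as Z², so the effective Rydberg energy is 13.6 × 36 = 489.6 eV.
ΔE = 489.6 × (1/1² − 1/2²) = 489.6 × 0.7500 = 367.2 eV.
λ = hc/ΔE = 1240 / 367.2 = 3.377 nm.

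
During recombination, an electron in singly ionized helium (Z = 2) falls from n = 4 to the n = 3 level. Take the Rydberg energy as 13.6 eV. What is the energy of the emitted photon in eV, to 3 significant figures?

The Bohr energies scale as Z², so for Z = 2: E_n = −54.40/n² eV.
E_4 = −54.40/16 = −3.400 eV and E_3 = −54.40/9 = −6.044 eV.
The photon energy is |E_4 − E_3| = 2.64 eV.

2.64 eV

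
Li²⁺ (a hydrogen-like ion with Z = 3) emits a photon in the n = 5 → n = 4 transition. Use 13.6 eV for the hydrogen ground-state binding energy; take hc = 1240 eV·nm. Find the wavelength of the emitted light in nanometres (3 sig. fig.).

450 nm

For Z = 3 the level energies scale as Z², so the effective Rydberg energy is 13.6 × 9 = 122.4 eV.
ΔE = 122.4 × (1/4² − 1/5²) = 122.4 × 0.02250 = 2.754 eV.
λ = hc/ΔE = 1240 / 2.754 = 450 nm.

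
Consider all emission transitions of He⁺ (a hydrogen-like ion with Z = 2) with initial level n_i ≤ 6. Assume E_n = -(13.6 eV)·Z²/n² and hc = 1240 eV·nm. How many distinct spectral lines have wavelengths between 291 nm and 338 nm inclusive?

1

Enumerate all n_i → n_f pairs with 1 ≤ n_f < n_i ≤ 6 and compute λ = 1240 / [13.6·4·(1/n_f² − 1/n_i²)].
Lines falling in [291, 338] nm: 5→3 (320.5 nm).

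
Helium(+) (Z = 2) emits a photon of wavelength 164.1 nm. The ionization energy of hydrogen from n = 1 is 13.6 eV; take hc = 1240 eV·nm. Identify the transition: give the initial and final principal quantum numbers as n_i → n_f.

n_i = 3, n_f = 2

The photon energy is ΔE = hc/λ = 1240 / 164.1 = 7.556 eV.
With Z = 2, ΔE = 54.40 × (1/n_f² − 1/n_i²), so 1/n_f² − 1/n_i² = 0.1389.
Trying n_f = 2 gives 1/n_i² = 0.1111, i.e. n_i ≈ 3; this pair matches.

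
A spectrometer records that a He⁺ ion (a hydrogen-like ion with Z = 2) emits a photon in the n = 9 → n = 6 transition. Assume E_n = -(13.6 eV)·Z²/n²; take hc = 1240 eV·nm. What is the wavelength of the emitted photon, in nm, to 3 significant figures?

1480 nm

For Z = 2 the level energies scale as Z², so the effective Rydberg energy is 13.6 × 4 = 54.40 eV.
ΔE = 54.40 × (1/6² − 1/9²) = 54.40 × 0.01543 = 0.8395 eV.
λ = hc/ΔE = 1240 / 0.8395 = 1480 nm.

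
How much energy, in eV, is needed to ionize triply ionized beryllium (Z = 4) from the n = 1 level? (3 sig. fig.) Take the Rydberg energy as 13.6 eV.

E_n = −13.6 Z²/n² = −217.6/n² eV for Z = 4.
E_1 = −217.6/1 = −218 eV, so ionization (to E = 0) requires 218 eV.

218 eV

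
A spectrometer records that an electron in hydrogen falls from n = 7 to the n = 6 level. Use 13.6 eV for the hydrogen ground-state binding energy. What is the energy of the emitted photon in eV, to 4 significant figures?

0.1002 eV

E_7 = −13.60/49 = −0.2776 eV and E_6 = −13.60/36 = −0.3778 eV.
The photon energy is |E_7 − E_6| = 0.1002 eV.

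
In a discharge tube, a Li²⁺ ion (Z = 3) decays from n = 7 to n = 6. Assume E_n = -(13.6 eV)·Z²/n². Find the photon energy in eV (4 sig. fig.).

0.9020 eV

The Bohr energies scale as Z², so for Z = 3: E_n = −122.4/n² eV.
E_7 = −122.4/49 = −2.498 eV and E_6 = −122.4/36 = −3.400 eV.
The photon energy is |E_7 − E_6| = 0.9020 eV.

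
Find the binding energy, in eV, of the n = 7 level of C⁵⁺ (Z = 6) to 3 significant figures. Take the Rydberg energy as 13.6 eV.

E_n = −13.6 Z²/n² = −489.6/n² eV for Z = 6.
E_7 = −489.6/49 = −9.99 eV, so ionization (to E = 0) requires 9.99 eV.

9.99 eV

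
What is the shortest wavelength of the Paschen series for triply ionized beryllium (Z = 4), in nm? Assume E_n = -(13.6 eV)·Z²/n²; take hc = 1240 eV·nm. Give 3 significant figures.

The Paschen series has lower level n_f = 3; the series limit corresponds to n_i → ∞.
ΔE_max = 13.6 × 16 / 3² = 24.18 eV.
λ_min = 1240 / 24.18 = 51.3 nm.

51.3 nm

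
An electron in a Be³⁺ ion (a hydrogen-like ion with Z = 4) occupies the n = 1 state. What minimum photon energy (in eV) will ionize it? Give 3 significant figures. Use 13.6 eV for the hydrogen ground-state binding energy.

218 eV

E_n = −13.6 Z²/n² = −217.6/n² eV for Z = 4.
E_1 = −217.6/1 = −218 eV, so ionization (to E = 0) requires 218 eV.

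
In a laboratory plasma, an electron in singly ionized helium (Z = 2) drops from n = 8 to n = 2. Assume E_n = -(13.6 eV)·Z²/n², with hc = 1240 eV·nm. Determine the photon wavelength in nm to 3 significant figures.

For Z = 2 the level energies scale as Z², so the effective Rydberg energy is 13.6 × 4 = 54.40 eV.
ΔE = 54.40 × (1/2² − 1/8²) = 54.40 × 0.2344 = 12.75 eV.
λ = hc/ΔE = 1240 / 12.75 = 97.3 nm.

97.3 nm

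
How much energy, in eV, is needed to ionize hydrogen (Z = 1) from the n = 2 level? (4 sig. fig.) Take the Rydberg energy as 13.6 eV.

E_2 = −13.60/4 = −3.400 eV, so ionization (to E = 0) requires 3.400 eV.

3.400 eV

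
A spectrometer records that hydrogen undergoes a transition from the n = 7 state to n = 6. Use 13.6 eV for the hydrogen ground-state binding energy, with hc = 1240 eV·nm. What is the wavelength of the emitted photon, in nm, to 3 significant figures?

12400 nm

ΔE = 13.60 × (1/6² − 1/7²) = 13.60 × 0.007370 = 0.1002 eV.
λ = hc/ΔE = 1240 / 0.1002 = 12400 nm.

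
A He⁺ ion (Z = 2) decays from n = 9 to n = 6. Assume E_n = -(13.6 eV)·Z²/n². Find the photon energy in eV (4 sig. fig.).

0.8395 eV

The Bohr energies scale as Z², so for Z = 2: E_n = −54.40/n² eV.
E_9 = −54.40/81 = −0.6716 eV and E_6 = −54.40/36 = −1.511 eV.
The photon energy is |E_9 − E_6| = 0.8395 eV.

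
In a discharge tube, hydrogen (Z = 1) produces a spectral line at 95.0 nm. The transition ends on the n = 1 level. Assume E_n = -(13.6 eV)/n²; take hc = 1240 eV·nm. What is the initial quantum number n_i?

The photon energy is ΔE = hc/λ = 1240 / 95.0 = 13.05 eV.
With Z = 1, ΔE = 13.60 × (1/n_f² − 1/n_i²), so 1/n_f² − 1/n_i² = 0.9598.
With n_f = 1: 1/n_i² = 1/1 − 0.9598 = 0.04025, so n_i ≈ 4.98.

n_i = 5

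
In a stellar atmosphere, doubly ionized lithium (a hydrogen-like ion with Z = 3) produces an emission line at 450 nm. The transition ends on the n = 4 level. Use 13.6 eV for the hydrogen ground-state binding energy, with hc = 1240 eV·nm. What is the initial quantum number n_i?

n_i = 5

The photon energy is ΔE = hc/λ = 1240 / 450 = 2.756 eV.
With Z = 3, ΔE = 122.4 × (1/n_f² − 1/n_i²), so 1/n_f² − 1/n_i² = 0.02251.
With n_f = 4: 1/n_i² = 1/16 − 0.02251 = 0.03999, so n_i ≈ 5.00.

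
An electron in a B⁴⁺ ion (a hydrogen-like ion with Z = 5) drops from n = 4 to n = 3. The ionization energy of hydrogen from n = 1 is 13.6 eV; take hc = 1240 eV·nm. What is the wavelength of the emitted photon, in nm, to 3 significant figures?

For Z = 5 the level energies scale as Z², so the effective Rydberg energy is 13.6 × 25 = 340.0 eV.
ΔE = 340.0 × (1/3² − 1/4²) = 340.0 × 0.04861 = 16.53 eV.
λ = hc/ΔE = 1240 / 16.53 = 75.0 nm.

75.0 nm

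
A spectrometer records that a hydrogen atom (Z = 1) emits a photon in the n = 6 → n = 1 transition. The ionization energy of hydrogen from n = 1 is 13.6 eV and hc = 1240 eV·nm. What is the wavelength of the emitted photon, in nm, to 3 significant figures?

93.8 nm

ΔE = 13.60 × (1/1² − 1/6²) = 13.60 × 0.9722 = 13.22 eV.
λ = hc/ΔE = 1240 / 13.22 = 93.8 nm.
This line belongs to the Lyman series.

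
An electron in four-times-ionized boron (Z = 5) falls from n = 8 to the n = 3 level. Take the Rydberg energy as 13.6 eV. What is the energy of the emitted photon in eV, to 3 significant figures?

The Bohr energies scale as Z², so for Z = 5: E_n = −340.0/n² eV.
E_8 = −340.0/64 = −5.313 eV and E_3 = −340.0/9 = −37.78 eV.
The photon energy is |E_8 − E_3| = 32.5 eV.

32.5 eV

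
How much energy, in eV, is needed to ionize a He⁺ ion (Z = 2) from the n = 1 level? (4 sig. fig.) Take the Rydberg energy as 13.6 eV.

54.40 eV

E_n = −13.6 Z²/n² = −54.40/n² eV for Z = 2.
E_1 = −54.40/1 = −54.40 eV, so ionization (to E = 0) requires 54.40 eV.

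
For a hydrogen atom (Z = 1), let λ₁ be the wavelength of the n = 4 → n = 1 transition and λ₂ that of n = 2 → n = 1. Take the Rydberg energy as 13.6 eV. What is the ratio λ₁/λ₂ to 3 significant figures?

λ ∝ 1/ΔE ∝ 1/(1/n_f² − 1/n_i²), and the Z² and hc factors cancel in the ratio.
λ₁/λ₂ = (1/1² − 1/2²)/(1/1² − 1/4²) = 0.7500/0.9375 = 0.800.

0.800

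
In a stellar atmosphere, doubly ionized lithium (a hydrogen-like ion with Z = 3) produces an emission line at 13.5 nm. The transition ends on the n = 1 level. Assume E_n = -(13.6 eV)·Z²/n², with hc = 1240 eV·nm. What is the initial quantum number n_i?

n_i = 2

The photon energy is ΔE = hc/λ = 1240 / 13.5 = 91.85 eV.
With Z = 3, ΔE = 122.4 × (1/n_f² − 1/n_i²), so 1/n_f² − 1/n_i² = 0.7504.
With n_f = 1: 1/n_i² = 1/1 − 0.7504 = 0.2496, so n_i ≈ 2.00.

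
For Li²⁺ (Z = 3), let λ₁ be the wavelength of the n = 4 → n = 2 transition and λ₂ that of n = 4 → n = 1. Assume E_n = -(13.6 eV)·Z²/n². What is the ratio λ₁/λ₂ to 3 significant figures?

5.00

λ ∝ 1/ΔE ∝ 1/(1/n_f² − 1/n_i²), and the Z² and hc factors cancel in the ratio.
λ₁/λ₂ = (1/1² − 1/4²)/(1/2² − 1/4²) = 0.9375/0.1875 = 5.00.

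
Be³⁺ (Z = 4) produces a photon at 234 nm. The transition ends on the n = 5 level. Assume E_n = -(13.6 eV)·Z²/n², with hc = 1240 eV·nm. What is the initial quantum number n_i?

n_i = 8

The photon energy is ΔE = hc/λ = 1240 / 234 = 5.299 eV.
With Z = 4, ΔE = 217.6 × (1/n_f² − 1/n_i²), so 1/n_f² − 1/n_i² = 0.02435.
With n_f = 5: 1/n_i² = 1/25 − 0.02435 = 0.01565, so n_i ≈ 7.99.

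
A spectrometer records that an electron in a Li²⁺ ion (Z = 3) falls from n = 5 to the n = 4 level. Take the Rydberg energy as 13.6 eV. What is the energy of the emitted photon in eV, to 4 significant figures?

The Bohr energies scale as Z², so for Z = 3: E_n = −122.4/n² eV.
E_5 = −122.4/25 = −4.896 eV and E_4 = −122.4/16 = −7.650 eV.
The photon energy is |E_5 − E_4| = 2.754 eV.

2.754 eV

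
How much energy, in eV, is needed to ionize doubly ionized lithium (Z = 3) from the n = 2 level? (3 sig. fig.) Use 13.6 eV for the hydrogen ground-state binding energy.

E_n = −13.6 Z²/n² = −122.4/n² eV for Z = 3.
E_2 = −122.4/4 = −30.6 eV, so ionization (to E = 0) requires 30.6 eV.

30.6 eV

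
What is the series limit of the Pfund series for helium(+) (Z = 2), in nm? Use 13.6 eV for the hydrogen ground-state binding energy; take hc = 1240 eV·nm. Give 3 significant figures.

570 nm

The Pfund series has lower level n_f = 5; the series limit corresponds to n_i → ∞.
ΔE_max = 13.6 × 4 / 5² = 2.176 eV.
λ_min = 1240 / 2.176 = 570 nm.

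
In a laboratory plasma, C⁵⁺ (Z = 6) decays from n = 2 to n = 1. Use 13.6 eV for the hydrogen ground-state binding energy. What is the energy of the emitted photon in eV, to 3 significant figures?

The Bohr energies scale as Z², so for Z = 6: E_n = −489.6/n² eV.
E_2 = −489.6/4 = −122.4 eV and E_1 = −489.6/1 = −489.6 eV.
The photon energy is |E_2 − E_1| = 367 eV.

367 eV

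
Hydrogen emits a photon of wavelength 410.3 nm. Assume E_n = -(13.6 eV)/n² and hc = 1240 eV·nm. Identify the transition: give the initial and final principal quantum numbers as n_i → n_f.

The photon energy is ΔE = hc/λ = 1240 / 410.3 = 3.022 eV.
With Z = 1, ΔE = 13.60 × (1/n_f² − 1/n_i²), so 1/n_f² − 1/n_i² = 0.2222.
Trying n_f = 2 gives 1/n_i² = 0.02778, i.e. n_i ≈ 6; this pair matches.

n_i = 6, n_f = 2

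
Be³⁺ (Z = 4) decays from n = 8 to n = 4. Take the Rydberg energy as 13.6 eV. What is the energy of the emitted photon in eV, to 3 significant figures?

10.2 eV

The Bohr energies scale as Z², so for Z = 4: E_n = −217.6/n² eV.
E_8 = −217.6/64 = −3.400 eV and E_4 = −217.6/16 = −13.60 eV.
The photon energy is |E_8 − E_4| = 10.2 eV.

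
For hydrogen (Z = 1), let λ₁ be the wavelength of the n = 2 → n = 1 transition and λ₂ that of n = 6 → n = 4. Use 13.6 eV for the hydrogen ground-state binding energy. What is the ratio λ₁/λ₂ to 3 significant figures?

λ ∝ 1/ΔE ∝ 1/(1/n_f² − 1/n_i²), and the Z² and hc factors cancel in the ratio.
λ₁/λ₂ = (1/4² − 1/6²)/(1/1² − 1/2²) = 0.03472/0.7500 = 0.0463.

0.0463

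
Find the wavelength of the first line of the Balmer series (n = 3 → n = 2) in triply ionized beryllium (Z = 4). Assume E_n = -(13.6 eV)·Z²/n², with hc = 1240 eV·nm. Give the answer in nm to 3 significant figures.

The Balmer series terminates on n_f = 2; the first line has n_i = 2+1 = 3.
ΔE = 217.6 × (1/2² − 1/3²) = 30.22 eV.
λ = 1240 / 30.22 = 41.0 nm.

41.0 nm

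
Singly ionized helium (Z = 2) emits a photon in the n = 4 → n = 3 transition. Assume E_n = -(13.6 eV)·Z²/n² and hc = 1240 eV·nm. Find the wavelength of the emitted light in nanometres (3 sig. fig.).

For Z = 2 the level energies scale as Z², so the effective Rydberg energy is 13.6 × 4 = 54.40 eV.
ΔE = 54.40 × (1/3² − 1/4²) = 54.40 × 0.04861 = 2.644 eV.
λ = hc/ΔE = 1240 / 2.644 = 469 nm.

469 nm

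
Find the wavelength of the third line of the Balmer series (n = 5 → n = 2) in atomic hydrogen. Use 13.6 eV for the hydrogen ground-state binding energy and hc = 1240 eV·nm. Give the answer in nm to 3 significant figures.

The Balmer series terminates on n_f = 2; the third line has n_i = 2+3 = 5.
ΔE = 13.60 × (1/2² − 1/5²) = 2.856 eV.
λ = 1240 / 2.856 = 434 nm.

434 nm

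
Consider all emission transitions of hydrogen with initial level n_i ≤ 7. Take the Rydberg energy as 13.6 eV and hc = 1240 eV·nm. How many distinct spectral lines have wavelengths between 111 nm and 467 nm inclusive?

4

Enumerate all n_i → n_f pairs with 1 ≤ n_f < n_i ≤ 7 and compute λ = 1240 / [13.6·1·(1/n_f² − 1/n_i²)].
Lines falling in [111, 467] nm: 2→1 (121.6 nm), 7→2 (397.1 nm), 6→2 (410.3 nm), 5→2 (434.2 nm).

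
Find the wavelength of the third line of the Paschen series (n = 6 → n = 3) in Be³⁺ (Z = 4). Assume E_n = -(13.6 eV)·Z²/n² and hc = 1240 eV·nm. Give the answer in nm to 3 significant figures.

68.4 nm

The Paschen series terminates on n_f = 3; the third line has n_i = 3+3 = 6.
ΔE = 217.6 × (1/3² − 1/6²) = 18.13 eV.
λ = 1240 / 18.13 = 68.4 nm.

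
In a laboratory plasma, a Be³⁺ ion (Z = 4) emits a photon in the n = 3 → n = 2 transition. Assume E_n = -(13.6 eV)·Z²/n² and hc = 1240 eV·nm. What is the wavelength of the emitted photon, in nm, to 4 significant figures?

For Z = 4 the level energies scale as Z², so the effective Rydberg energy is 13.6 × 16 = 217.6 eV.
ΔE = 217.6 × (1/2² − 1/3²) = 217.6 × 0.1389 = 30.22 eV.
λ = hc/ΔE = 1240 / 30.22 = 41.03 nm.

41.03 nm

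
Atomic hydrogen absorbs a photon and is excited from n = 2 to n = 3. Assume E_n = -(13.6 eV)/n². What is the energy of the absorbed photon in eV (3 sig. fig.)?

1.89 eV

E_3 = −13.60/9 = −1.511 eV and E_2 = −13.60/4 = −3.400 eV.
The photon energy is |E_3 − E_2| = 1.89 eV.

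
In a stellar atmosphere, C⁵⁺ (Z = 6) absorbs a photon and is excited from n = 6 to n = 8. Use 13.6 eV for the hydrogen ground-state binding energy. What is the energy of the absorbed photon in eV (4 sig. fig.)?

5.950 eV

The Bohr energies scale as Z², so for Z = 6: E_n = −489.6/n² eV.
E_8 = −489.6/64 = −7.650 eV and E_6 = −489.6/36 = −13.60 eV.
The photon energy is |E_8 − E_6| = 5.950 eV.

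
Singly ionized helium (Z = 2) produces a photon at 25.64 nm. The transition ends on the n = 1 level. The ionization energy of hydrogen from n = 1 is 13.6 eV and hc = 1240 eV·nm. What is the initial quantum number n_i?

n_i = 3

The photon energy is ΔE = hc/λ = 1240 / 25.64 = 48.36 eV.
With Z = 2, ΔE = 54.40 × (1/n_f² − 1/n_i²), so 1/n_f² − 1/n_i² = 0.8890.
With n_f = 1: 1/n_i² = 1/1 − 0.8890 = 0.1110, so n_i ≈ 3.00.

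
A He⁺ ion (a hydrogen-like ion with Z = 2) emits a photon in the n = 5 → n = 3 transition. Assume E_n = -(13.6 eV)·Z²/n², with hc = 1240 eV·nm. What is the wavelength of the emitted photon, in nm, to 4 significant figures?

320.5 nm

For Z = 2 the level energies scale as Z², so the effective Rydberg energy is 13.6 × 4 = 54.40 eV.
ΔE = 54.40 × (1/3² − 1/5²) = 54.40 × 0.07111 = 3.868 eV.
λ = hc/ΔE = 1240 / 3.868 = 320.5 nm.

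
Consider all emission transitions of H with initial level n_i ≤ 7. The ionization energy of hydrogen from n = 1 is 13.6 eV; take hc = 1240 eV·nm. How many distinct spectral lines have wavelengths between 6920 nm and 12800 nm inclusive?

Enumerate all n_i → n_f pairs with 1 ≤ n_f < n_i ≤ 7 and compute λ = 1240 / [13.6·1·(1/n_f² − 1/n_i²)].
Lines falling in [6920, 12800] nm: 6→5 (7460 nm), 7→6 (12370 nm).

2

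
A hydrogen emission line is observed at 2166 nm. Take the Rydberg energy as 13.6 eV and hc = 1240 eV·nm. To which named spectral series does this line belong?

ΔE = 1240/2166 = 0.5725 eV.
This matches 13.6 × (1/4² − 1/7²), so n_f = 4: the Brackett series.

Brackett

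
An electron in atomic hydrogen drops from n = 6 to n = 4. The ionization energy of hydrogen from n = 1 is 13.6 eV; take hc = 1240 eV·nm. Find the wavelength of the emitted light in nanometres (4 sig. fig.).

ΔE = 13.60 × (1/4² − 1/6²) = 13.60 × 0.03472 = 0.4722 eV.
λ = hc/ΔE = 1240 / 0.4722 = 2626 nm.
This line belongs to the Brackett series.

2626 nm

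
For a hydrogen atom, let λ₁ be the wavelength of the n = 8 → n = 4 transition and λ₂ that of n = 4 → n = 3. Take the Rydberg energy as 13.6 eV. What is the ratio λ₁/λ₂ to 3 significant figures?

λ ∝ 1/ΔE ∝ 1/(1/n_f² − 1/n_i²), and the Z² and hc factors cancel in the ratio.
λ₁/λ₂ = (1/3² − 1/4²)/(1/4² − 1/8²) = 0.04861/0.04688 = 1.04.

1.04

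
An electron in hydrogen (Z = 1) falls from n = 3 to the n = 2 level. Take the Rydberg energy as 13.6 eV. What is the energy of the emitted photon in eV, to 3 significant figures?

E_3 = −13.60/9 = −1.511 eV and E_2 = −13.60/4 = −3.400 eV.
The photon energy is |E_3 − E_2| = 1.89 eV.

1.89 eV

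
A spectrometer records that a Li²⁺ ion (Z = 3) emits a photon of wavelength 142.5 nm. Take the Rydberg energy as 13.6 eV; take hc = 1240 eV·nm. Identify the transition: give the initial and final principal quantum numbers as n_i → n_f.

n_i = 5, n_f = 3

The photon energy is ΔE = hc/λ = 1240 / 142.5 = 8.702 eV.
With Z = 3, ΔE = 122.4 × (1/n_f² − 1/n_i²), so 1/n_f² − 1/n_i² = 0.07109.
Trying n_f = 3 gives 1/n_i² = 0.04002, i.e. n_i ≈ 5; this pair matches.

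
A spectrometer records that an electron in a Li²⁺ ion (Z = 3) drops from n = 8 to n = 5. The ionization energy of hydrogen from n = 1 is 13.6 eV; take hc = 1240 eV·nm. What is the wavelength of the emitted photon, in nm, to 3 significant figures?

416 nm

For Z = 3 the level energies scale as Z², so the effective Rydberg energy is 13.6 × 9 = 122.4 eV.
ΔE = 122.4 × (1/5² − 1/8²) = 122.4 × 0.02438 = 2.984 eV.
λ = hc/ΔE = 1240 / 2.984 = 416 nm.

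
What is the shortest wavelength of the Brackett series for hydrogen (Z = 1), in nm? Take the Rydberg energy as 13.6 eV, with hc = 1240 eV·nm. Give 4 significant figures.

1459 nm

The Brackett series has lower level n_f = 4; the series limit corresponds to n_i → ∞.
ΔE_max = 13.6 × 1 / 4² = 0.8500 eV.
λ_min = 1240 / 0.8500 = 1459 nm.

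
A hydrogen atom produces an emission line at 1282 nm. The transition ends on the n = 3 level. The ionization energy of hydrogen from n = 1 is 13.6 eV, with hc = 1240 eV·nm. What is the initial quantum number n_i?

n_i = 5

The photon energy is ΔE = hc/λ = 1240 / 1282 = 0.9672 eV.
With Z = 1, ΔE = 13.60 × (1/n_f² − 1/n_i²), so 1/n_f² − 1/n_i² = 0.07112.
With n_f = 3: 1/n_i² = 1/9 − 0.07112 = 0.03999, so n_i ≈ 5.00.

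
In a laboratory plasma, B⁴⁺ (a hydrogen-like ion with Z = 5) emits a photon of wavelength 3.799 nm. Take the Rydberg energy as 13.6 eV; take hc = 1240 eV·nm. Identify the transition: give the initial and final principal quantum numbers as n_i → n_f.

The photon energy is ΔE = hc/λ = 1240 / 3.799 = 326.4 eV.
With Z = 5, ΔE = 340.0 × (1/n_f² − 1/n_i²), so 1/n_f² − 1/n_i² = 0.9600.
Trying n_f = 1 gives 1/n_i² = 0.04000, i.e. n_i ≈ 5; this pair matches.

n_i = 5, n_f = 1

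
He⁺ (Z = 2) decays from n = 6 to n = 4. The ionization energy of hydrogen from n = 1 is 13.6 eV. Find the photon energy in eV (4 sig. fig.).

1.889 eV

The Bohr energies scale as Z², so for Z = 2: E_n = −54.40/n² eV.
E_6 = −54.40/36 = −1.511 eV and E_4 = −54.40/16 = −3.400 eV.
The photon energy is |E_6 − E_4| = 1.889 eV.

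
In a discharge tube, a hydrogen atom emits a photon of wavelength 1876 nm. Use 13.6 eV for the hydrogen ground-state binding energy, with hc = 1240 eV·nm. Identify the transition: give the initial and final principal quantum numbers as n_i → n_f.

The photon energy is ΔE = hc/λ = 1240 / 1876 = 0.6610 eV.
With Z = 1, ΔE = 13.60 × (1/n_f² − 1/n_i²), so 1/n_f² − 1/n_i² = 0.04860.
Trying n_f = 3 gives 1/n_i² = 0.06251, i.e. n_i ≈ 4; this pair matches.

n_i = 4, n_f = 3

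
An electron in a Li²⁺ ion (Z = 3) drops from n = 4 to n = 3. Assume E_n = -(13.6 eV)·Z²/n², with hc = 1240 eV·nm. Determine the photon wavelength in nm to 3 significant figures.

For Z = 3 the level energies scale as Z², so the effective Rydberg energy is 13.6 × 9 = 122.4 eV.
ΔE = 122.4 × (1/3² − 1/4²) = 122.4 × 0.04861 = 5.950 eV.
λ = hc/ΔE = 1240 / 5.950 = 208 nm.

208 nm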